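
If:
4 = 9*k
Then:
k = 4/9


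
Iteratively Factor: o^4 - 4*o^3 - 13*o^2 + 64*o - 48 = (o + 4)*(o^3 - 8*o^2 + 19*o - 12) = (o - 1)*(o + 4)*(o^2 - 7*o + 12) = (o - 4)*(o - 1)*(o + 4)*(o - 3)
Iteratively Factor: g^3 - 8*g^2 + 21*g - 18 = (g - 2)*(g^2 - 6*g + 9) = (g - 3)*(g - 2)*(g - 3)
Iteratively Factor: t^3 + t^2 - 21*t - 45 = (t - 5)*(t^2 + 6*t + 9) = (t - 5)*(t + 3)*(t + 3)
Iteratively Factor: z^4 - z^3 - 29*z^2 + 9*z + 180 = (z - 3)*(z^3 + 2*z^2 - 23*z - 60) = (z - 3)*(z + 3)*(z^2 - z - 20) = (z - 5)*(z - 3)*(z + 3)*(z + 4)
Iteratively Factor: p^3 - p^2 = (p)*(p^2 - p) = p*(p - 1)*(p)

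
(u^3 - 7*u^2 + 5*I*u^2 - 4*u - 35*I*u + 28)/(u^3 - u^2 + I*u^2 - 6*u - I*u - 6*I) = (u^2 + u*(-7 + 4*I) - 28*I)/(u^2 - u - 6)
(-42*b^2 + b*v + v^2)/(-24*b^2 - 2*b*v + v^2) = (7*b + v)/(4*b + v)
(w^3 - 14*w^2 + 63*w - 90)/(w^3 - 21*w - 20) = (w^2 - 9*w + 18)/(w^2 + 5*w + 4)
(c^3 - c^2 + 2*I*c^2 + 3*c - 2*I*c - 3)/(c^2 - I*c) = c - 1 + 3*I - 3*I/c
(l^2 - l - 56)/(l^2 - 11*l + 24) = (l + 7)/(l - 3)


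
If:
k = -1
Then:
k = -1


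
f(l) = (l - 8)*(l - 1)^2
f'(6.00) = 5.00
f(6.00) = -50.00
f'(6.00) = 5.00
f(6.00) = -50.00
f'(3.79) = -15.71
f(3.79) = -32.77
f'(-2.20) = 75.52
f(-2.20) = -104.45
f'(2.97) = -15.94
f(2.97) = -19.52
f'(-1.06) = 41.57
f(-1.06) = -38.45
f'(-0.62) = 30.55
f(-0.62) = -22.62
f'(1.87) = -9.91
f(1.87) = -4.64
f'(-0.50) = 27.75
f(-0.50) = -19.12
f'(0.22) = 12.75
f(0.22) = -4.73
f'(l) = (l - 8)*(2*l - 2) + (l - 1)^2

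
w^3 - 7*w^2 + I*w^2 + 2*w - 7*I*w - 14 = (w - 7)*(w - I)*(w + 2*I)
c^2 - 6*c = c*(c - 6)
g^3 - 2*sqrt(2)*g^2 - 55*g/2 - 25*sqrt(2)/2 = (g - 5*sqrt(2))*(g + sqrt(2)/2)*(g + 5*sqrt(2)/2)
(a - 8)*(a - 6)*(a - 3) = a^3 - 17*a^2 + 90*a - 144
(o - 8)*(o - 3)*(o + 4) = o^3 - 7*o^2 - 20*o + 96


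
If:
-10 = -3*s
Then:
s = 10/3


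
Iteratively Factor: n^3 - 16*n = (n - 4)*(n^2 + 4*n) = (n - 4)*(n + 4)*(n)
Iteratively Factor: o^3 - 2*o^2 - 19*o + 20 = (o - 1)*(o^2 - o - 20) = (o - 5)*(o - 1)*(o + 4)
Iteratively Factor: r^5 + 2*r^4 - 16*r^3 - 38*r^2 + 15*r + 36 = (r + 3)*(r^4 - r^3 - 13*r^2 + r + 12) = (r + 3)^2*(r^3 - 4*r^2 - r + 4) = (r - 1)*(r + 3)^2*(r^2 - 3*r - 4) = (r - 4)*(r - 1)*(r + 3)^2*(r + 1)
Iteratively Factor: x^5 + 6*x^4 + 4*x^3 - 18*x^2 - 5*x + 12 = (x + 1)*(x^4 + 5*x^3 - x^2 - 17*x + 12) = (x - 1)*(x + 1)*(x^3 + 6*x^2 + 5*x - 12) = (x - 1)*(x + 1)*(x + 4)*(x^2 + 2*x - 3) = (x - 1)^2*(x + 1)*(x + 4)*(x + 3)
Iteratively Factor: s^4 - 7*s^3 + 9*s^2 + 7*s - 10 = (s - 2)*(s^3 - 5*s^2 - s + 5) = (s - 5)*(s - 2)*(s^2 - 1) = (s - 5)*(s - 2)*(s - 1)*(s + 1)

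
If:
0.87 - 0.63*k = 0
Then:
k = 1.38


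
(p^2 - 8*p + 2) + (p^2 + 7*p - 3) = 2*p^2 - p - 1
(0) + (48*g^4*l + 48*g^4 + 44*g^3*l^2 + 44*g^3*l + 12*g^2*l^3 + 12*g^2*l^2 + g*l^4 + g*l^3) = 48*g^4*l + 48*g^4 + 44*g^3*l^2 + 44*g^3*l + 12*g^2*l^3 + 12*g^2*l^2 + g*l^4 + g*l^3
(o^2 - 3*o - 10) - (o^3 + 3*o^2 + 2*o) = -o^3 - 2*o^2 - 5*o - 10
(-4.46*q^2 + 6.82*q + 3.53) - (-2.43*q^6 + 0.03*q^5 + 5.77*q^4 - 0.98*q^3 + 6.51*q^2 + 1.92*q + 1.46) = 2.43*q^6 - 0.03*q^5 - 5.77*q^4 + 0.98*q^3 - 10.97*q^2 + 4.9*q + 2.07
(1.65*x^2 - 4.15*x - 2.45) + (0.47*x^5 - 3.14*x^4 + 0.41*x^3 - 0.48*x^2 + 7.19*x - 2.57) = 0.47*x^5 - 3.14*x^4 + 0.41*x^3 + 1.17*x^2 + 3.04*x - 5.02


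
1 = 1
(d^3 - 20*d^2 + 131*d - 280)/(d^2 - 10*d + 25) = (d^2 - 15*d + 56)/(d - 5)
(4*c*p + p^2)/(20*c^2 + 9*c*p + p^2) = p/(5*c + p)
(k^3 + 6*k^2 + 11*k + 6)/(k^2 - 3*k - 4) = (k^2 + 5*k + 6)/(k - 4)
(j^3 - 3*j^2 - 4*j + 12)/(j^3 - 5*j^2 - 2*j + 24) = (j - 2)/(j - 4)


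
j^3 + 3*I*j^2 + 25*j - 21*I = (j - 3*I)*(j - I)*(j + 7*I)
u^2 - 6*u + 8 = (u - 4)*(u - 2)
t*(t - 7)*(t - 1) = t^3 - 8*t^2 + 7*t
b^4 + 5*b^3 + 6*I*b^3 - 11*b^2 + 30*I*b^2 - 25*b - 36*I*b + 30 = (b + 6)*(b + 5*I)*(-I*b + 1)*(I*b - I)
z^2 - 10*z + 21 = (z - 7)*(z - 3)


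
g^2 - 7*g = g*(g - 7)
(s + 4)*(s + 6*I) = s^2 + 4*s + 6*I*s + 24*I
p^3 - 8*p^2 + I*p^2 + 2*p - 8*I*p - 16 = (p - 8)*(p - I)*(p + 2*I)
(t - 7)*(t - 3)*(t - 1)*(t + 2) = t^4 - 9*t^3 + 9*t^2 + 41*t - 42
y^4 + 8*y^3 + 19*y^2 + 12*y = y*(y + 1)*(y + 3)*(y + 4)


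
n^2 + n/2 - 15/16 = (n - 3/4)*(n + 5/4)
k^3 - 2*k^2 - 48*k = k*(k - 8)*(k + 6)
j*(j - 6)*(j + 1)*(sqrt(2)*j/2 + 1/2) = sqrt(2)*j^4/2 - 5*sqrt(2)*j^3/2 + j^3/2 - 3*sqrt(2)*j^2 - 5*j^2/2 - 3*j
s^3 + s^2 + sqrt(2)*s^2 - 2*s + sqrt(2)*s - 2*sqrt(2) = (s - 1)*(s + 2)*(s + sqrt(2))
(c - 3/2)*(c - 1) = c^2 - 5*c/2 + 3/2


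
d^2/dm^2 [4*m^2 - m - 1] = 8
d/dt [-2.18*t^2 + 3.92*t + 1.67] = 3.92 - 4.36*t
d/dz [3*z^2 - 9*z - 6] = 6*z - 9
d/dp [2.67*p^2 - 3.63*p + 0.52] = 5.34*p - 3.63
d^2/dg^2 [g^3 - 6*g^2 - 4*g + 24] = 6*g - 12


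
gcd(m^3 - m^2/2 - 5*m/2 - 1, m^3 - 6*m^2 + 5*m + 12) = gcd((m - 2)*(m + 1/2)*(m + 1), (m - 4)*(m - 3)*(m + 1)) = m + 1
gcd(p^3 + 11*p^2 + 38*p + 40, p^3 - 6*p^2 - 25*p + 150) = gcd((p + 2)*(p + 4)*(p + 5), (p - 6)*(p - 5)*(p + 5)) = p + 5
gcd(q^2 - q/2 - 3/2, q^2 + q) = q + 1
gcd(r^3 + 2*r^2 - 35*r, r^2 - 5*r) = r^2 - 5*r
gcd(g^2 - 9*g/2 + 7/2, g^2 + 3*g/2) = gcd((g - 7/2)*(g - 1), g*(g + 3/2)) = 1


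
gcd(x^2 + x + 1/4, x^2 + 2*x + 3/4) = x + 1/2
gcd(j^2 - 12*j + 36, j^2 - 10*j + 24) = j - 6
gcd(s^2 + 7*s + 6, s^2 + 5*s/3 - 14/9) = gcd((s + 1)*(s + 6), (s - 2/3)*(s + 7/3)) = 1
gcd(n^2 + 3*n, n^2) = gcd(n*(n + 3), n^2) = n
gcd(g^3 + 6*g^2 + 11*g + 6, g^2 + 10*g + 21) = g + 3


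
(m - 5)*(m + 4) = m^2 - m - 20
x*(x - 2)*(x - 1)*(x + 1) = x^4 - 2*x^3 - x^2 + 2*x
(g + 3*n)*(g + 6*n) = g^2 + 9*g*n + 18*n^2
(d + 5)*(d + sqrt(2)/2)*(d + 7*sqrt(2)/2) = d^3 + 5*d^2 + 4*sqrt(2)*d^2 + 7*d/2 + 20*sqrt(2)*d + 35/2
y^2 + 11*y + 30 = (y + 5)*(y + 6)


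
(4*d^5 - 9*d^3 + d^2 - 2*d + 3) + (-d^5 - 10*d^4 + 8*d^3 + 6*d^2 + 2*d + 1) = 3*d^5 - 10*d^4 - d^3 + 7*d^2 + 4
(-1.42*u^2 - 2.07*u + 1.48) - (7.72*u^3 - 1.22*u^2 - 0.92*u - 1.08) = -7.72*u^3 - 0.2*u^2 - 1.15*u + 2.56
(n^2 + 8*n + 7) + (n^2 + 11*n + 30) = 2*n^2 + 19*n + 37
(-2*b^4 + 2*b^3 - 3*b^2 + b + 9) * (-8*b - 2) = 16*b^5 - 12*b^4 + 20*b^3 - 2*b^2 - 74*b - 18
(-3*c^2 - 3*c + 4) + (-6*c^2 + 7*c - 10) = -9*c^2 + 4*c - 6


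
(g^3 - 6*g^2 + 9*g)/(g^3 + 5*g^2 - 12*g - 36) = g*(g - 3)/(g^2 + 8*g + 12)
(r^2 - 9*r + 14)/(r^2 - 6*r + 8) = (r - 7)/(r - 4)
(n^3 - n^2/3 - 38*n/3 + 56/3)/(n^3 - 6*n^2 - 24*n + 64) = (n - 7/3)/(n - 8)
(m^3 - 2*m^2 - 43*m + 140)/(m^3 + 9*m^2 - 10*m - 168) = (m - 5)/(m + 6)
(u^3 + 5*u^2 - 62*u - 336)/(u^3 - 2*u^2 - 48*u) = (u + 7)/u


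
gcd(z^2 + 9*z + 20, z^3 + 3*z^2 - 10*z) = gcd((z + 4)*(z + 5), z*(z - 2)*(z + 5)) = z + 5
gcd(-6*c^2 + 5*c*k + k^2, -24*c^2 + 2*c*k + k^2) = 6*c + k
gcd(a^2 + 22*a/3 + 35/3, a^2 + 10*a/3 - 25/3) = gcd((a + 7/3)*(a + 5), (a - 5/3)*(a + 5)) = a + 5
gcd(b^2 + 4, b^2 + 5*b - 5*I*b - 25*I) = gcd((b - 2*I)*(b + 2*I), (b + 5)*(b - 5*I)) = 1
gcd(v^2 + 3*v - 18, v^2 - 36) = v + 6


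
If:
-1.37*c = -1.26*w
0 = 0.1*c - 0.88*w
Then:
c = 0.00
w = 0.00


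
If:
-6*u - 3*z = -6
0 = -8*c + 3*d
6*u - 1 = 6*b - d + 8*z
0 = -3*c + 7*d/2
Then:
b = 5/6 - 11*z/6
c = 0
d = 0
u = 1 - z/2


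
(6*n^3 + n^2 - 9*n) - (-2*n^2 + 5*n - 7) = 6*n^3 + 3*n^2 - 14*n + 7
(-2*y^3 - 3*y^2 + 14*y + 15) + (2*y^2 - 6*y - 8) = -2*y^3 - y^2 + 8*y + 7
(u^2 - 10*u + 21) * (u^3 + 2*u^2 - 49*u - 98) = u^5 - 8*u^4 - 48*u^3 + 434*u^2 - 49*u - 2058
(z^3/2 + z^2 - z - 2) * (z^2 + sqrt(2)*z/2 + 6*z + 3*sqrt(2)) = z^5/2 + sqrt(2)*z^4/4 + 4*z^4 + 2*sqrt(2)*z^3 + 5*z^3 - 8*z^2 + 5*sqrt(2)*z^2/2 - 12*z - 4*sqrt(2)*z - 6*sqrt(2)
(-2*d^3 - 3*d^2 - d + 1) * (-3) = 6*d^3 + 9*d^2 + 3*d - 3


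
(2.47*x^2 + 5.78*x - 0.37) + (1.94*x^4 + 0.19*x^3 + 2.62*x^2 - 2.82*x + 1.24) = 1.94*x^4 + 0.19*x^3 + 5.09*x^2 + 2.96*x + 0.87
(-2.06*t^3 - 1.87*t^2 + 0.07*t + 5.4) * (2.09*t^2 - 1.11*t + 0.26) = -4.3054*t^5 - 1.6217*t^4 + 1.6864*t^3 + 10.7221*t^2 - 5.9758*t + 1.404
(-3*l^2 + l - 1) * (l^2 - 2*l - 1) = -3*l^4 + 7*l^3 + l + 1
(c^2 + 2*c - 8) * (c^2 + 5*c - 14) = c^4 + 7*c^3 - 12*c^2 - 68*c + 112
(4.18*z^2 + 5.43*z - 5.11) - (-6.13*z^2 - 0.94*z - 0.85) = 10.31*z^2 + 6.37*z - 4.26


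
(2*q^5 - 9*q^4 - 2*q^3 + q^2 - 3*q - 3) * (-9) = -18*q^5 + 81*q^4 + 18*q^3 - 9*q^2 + 27*q + 27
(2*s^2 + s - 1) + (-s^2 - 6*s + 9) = s^2 - 5*s + 8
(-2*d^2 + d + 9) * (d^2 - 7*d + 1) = -2*d^4 + 15*d^3 - 62*d + 9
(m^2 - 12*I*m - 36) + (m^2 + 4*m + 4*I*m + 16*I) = 2*m^2 + 4*m - 8*I*m - 36 + 16*I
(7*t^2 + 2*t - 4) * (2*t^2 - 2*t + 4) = 14*t^4 - 10*t^3 + 16*t^2 + 16*t - 16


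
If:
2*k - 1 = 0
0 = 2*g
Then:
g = 0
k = 1/2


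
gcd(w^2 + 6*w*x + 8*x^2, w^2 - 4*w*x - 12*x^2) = w + 2*x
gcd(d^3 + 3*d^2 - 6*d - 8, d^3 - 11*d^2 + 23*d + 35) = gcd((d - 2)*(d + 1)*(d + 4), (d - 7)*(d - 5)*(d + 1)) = d + 1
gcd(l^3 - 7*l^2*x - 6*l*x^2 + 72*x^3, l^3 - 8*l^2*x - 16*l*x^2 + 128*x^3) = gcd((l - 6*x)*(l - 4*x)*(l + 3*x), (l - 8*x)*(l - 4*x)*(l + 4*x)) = -l + 4*x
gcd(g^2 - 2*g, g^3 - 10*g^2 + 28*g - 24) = g - 2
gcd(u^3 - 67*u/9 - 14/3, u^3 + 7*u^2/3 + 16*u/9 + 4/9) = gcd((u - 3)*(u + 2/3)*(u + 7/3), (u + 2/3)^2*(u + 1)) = u + 2/3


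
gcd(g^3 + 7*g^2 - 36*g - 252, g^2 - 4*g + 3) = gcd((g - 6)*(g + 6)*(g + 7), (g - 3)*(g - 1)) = 1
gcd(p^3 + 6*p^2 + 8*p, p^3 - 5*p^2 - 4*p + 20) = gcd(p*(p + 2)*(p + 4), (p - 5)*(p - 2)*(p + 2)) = p + 2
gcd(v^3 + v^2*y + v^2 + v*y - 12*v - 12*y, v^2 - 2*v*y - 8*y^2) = 1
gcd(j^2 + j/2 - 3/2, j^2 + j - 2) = j - 1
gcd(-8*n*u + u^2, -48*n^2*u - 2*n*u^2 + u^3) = -8*n*u + u^2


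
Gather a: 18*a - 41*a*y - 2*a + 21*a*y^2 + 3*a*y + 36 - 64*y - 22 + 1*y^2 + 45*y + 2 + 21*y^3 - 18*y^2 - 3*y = a*(21*y^2 - 38*y + 16) + 21*y^3 - 17*y^2 - 22*y + 16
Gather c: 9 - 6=3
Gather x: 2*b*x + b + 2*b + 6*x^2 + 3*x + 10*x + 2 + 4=3*b + 6*x^2 + x*(2*b + 13) + 6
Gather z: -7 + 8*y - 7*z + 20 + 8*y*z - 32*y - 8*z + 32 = -24*y + z*(8*y - 15) + 45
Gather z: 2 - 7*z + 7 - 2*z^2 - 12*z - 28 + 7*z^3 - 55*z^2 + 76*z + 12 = 7*z^3 - 57*z^2 + 57*z - 7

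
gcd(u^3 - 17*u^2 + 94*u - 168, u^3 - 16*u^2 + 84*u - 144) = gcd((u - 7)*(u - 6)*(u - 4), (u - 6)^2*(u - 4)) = u^2 - 10*u + 24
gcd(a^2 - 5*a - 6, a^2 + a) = a + 1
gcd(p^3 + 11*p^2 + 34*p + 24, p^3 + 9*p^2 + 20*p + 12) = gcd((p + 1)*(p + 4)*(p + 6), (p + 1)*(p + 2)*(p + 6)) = p^2 + 7*p + 6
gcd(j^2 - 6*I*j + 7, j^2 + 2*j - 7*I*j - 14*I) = j - 7*I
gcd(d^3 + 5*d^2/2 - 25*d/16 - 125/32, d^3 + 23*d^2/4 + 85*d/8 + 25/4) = d^2 + 15*d/4 + 25/8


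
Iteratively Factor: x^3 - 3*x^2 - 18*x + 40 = (x + 4)*(x^2 - 7*x + 10) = (x - 5)*(x + 4)*(x - 2)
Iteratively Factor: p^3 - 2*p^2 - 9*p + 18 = (p - 2)*(p^2 - 9) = (p - 2)*(p + 3)*(p - 3)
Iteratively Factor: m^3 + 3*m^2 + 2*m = (m + 1)*(m^2 + 2*m) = (m + 1)*(m + 2)*(m)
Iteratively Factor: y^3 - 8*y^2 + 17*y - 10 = (y - 5)*(y^2 - 3*y + 2) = (y - 5)*(y - 1)*(y - 2)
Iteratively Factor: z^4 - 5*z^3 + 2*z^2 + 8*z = (z - 4)*(z^3 - z^2 - 2*z) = z*(z - 4)*(z^2 - z - 2) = z*(z - 4)*(z - 2)*(z + 1)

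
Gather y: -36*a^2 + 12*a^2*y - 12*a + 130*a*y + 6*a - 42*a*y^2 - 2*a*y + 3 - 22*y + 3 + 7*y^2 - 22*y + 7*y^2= -36*a^2 - 6*a + y^2*(14 - 42*a) + y*(12*a^2 + 128*a - 44) + 6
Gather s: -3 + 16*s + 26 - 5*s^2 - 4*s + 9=-5*s^2 + 12*s + 32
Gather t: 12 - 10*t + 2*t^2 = 2*t^2 - 10*t + 12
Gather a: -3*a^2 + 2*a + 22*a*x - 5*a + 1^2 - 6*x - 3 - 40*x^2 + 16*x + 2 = -3*a^2 + a*(22*x - 3) - 40*x^2 + 10*x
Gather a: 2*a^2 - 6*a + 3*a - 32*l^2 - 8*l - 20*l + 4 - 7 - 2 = 2*a^2 - 3*a - 32*l^2 - 28*l - 5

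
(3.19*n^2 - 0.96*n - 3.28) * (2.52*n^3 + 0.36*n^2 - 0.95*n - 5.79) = 8.0388*n^5 - 1.2708*n^4 - 11.6417*n^3 - 18.7389*n^2 + 8.6744*n + 18.9912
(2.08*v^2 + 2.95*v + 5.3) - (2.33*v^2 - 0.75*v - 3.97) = -0.25*v^2 + 3.7*v + 9.27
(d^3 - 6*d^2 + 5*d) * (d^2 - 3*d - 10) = d^5 - 9*d^4 + 13*d^3 + 45*d^2 - 50*d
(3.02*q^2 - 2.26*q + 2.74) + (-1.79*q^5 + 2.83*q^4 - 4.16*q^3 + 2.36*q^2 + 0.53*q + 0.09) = -1.79*q^5 + 2.83*q^4 - 4.16*q^3 + 5.38*q^2 - 1.73*q + 2.83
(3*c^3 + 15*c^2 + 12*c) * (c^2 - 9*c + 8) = 3*c^5 - 12*c^4 - 99*c^3 + 12*c^2 + 96*c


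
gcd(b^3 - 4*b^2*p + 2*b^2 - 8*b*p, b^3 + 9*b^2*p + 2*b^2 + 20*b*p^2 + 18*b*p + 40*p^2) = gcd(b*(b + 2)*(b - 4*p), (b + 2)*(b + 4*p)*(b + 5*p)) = b + 2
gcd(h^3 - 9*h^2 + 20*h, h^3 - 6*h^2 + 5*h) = h^2 - 5*h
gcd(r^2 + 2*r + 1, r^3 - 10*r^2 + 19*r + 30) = r + 1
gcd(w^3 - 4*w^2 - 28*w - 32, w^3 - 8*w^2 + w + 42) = w + 2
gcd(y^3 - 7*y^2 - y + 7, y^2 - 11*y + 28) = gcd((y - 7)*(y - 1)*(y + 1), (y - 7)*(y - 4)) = y - 7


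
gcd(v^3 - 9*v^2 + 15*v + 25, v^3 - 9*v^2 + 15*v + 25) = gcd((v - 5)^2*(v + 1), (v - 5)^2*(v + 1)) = v^3 - 9*v^2 + 15*v + 25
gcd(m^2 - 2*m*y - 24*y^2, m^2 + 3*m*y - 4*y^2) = m + 4*y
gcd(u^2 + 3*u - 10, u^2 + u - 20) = u + 5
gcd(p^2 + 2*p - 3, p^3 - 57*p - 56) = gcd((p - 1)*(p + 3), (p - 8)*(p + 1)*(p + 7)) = 1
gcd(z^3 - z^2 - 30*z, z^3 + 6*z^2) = z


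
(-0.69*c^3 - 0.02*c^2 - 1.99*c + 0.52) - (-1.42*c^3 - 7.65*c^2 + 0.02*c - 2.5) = 0.73*c^3 + 7.63*c^2 - 2.01*c + 3.02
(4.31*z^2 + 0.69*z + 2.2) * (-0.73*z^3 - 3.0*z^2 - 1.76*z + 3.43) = -3.1463*z^5 - 13.4337*z^4 - 11.2616*z^3 + 6.9689*z^2 - 1.5053*z + 7.546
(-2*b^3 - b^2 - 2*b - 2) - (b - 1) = -2*b^3 - b^2 - 3*b - 1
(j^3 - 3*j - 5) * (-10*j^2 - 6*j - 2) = -10*j^5 - 6*j^4 + 28*j^3 + 68*j^2 + 36*j + 10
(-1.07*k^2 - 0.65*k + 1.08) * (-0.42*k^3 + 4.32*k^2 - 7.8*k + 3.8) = 0.4494*k^5 - 4.3494*k^4 + 5.0844*k^3 + 5.6696*k^2 - 10.894*k + 4.104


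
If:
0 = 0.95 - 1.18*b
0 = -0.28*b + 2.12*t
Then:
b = 0.81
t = 0.11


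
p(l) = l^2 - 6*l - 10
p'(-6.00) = -18.00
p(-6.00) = 62.00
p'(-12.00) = -30.00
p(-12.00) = 206.00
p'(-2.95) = -11.90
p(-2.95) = 16.40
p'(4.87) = 3.74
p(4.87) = -15.50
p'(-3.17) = -12.34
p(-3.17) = 19.07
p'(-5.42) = -16.84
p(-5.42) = 51.90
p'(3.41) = 0.82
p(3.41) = -18.83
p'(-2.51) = -11.02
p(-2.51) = 11.36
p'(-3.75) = -13.50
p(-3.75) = 26.56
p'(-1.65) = -9.30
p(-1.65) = 2.62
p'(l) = 2*l - 6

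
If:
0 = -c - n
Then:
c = -n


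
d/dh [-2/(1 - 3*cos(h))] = 6*sin(h)/(3*cos(h) - 1)^2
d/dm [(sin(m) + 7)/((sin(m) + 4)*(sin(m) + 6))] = (-14*sin(m) + cos(m)^2 - 47)*cos(m)/((sin(m) + 4)^2*(sin(m) + 6)^2)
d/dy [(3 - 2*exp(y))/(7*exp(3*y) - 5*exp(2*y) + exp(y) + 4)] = ((2*exp(y) - 3)*(21*exp(2*y) - 10*exp(y) + 1) - 14*exp(3*y) + 10*exp(2*y) - 2*exp(y) - 8)*exp(y)/(7*exp(3*y) - 5*exp(2*y) + exp(y) + 4)^2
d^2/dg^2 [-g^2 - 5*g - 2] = -2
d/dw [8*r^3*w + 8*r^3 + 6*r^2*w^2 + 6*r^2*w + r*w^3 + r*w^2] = r*(8*r^2 + 12*r*w + 6*r + 3*w^2 + 2*w)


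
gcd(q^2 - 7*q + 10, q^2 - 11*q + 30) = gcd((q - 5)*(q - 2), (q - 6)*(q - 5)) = q - 5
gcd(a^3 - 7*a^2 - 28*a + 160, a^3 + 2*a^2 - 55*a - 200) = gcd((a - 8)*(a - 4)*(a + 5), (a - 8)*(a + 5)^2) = a^2 - 3*a - 40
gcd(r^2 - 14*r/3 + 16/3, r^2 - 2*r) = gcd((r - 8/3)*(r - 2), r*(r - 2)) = r - 2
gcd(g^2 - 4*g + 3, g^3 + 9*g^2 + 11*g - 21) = g - 1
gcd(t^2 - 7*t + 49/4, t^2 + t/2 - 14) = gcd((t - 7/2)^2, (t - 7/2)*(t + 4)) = t - 7/2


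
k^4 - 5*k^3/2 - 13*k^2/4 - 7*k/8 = k*(k - 7/2)*(k + 1/2)^2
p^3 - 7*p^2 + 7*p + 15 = (p - 5)*(p - 3)*(p + 1)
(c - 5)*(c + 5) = c^2 - 25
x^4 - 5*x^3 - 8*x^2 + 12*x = x*(x - 6)*(x - 1)*(x + 2)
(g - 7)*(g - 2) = g^2 - 9*g + 14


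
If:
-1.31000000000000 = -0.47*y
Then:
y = 2.79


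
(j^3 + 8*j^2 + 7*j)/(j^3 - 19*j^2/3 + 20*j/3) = 3*(j^2 + 8*j + 7)/(3*j^2 - 19*j + 20)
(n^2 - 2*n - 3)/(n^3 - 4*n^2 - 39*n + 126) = (n + 1)/(n^2 - n - 42)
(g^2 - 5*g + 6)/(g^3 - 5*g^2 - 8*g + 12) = (g^2 - 5*g + 6)/(g^3 - 5*g^2 - 8*g + 12)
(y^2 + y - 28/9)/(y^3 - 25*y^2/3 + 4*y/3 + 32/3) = (y + 7/3)/(y^2 - 7*y - 8)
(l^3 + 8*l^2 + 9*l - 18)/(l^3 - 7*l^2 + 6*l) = (l^2 + 9*l + 18)/(l*(l - 6))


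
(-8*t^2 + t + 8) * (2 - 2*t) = 16*t^3 - 18*t^2 - 14*t + 16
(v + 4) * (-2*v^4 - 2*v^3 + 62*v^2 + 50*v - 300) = -2*v^5 - 10*v^4 + 54*v^3 + 298*v^2 - 100*v - 1200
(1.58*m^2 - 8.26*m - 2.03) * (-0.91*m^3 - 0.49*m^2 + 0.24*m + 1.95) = -1.4378*m^5 + 6.7424*m^4 + 6.2739*m^3 + 2.0933*m^2 - 16.5942*m - 3.9585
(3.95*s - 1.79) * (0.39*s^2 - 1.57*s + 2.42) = 1.5405*s^3 - 6.8996*s^2 + 12.3693*s - 4.3318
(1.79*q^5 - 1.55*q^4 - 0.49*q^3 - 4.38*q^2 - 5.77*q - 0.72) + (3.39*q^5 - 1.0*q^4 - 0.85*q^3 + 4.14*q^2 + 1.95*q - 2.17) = 5.18*q^5 - 2.55*q^4 - 1.34*q^3 - 0.24*q^2 - 3.82*q - 2.89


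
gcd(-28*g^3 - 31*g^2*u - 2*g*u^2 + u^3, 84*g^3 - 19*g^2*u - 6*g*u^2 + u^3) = -28*g^2 - 3*g*u + u^2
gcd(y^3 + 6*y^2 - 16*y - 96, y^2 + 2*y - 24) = y^2 + 2*y - 24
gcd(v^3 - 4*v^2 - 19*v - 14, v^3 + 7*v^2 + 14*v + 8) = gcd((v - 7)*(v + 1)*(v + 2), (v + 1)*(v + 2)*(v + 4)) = v^2 + 3*v + 2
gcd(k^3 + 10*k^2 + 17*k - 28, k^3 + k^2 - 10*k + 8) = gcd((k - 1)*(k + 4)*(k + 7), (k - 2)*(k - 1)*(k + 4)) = k^2 + 3*k - 4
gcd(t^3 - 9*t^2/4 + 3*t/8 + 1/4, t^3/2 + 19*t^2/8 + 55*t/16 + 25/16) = 1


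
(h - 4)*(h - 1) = h^2 - 5*h + 4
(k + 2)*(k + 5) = k^2 + 7*k + 10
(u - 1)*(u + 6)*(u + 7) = u^3 + 12*u^2 + 29*u - 42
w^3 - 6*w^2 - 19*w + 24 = (w - 8)*(w - 1)*(w + 3)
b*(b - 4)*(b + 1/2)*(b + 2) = b^4 - 3*b^3/2 - 9*b^2 - 4*b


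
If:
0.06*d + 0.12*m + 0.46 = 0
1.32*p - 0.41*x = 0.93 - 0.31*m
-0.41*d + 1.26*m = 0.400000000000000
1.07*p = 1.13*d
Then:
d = -5.03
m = -1.32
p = -5.31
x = -20.36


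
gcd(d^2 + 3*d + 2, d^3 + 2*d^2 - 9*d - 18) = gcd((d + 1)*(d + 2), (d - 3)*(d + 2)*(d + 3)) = d + 2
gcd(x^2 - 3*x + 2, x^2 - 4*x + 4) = x - 2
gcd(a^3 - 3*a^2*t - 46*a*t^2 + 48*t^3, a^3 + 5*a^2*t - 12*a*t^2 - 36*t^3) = a + 6*t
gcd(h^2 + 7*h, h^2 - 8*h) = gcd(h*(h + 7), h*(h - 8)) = h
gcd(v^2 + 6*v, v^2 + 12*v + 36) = v + 6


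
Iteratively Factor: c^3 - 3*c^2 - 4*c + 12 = (c - 2)*(c^2 - c - 6) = (c - 3)*(c - 2)*(c + 2)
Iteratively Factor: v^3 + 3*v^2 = (v)*(v^2 + 3*v) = v^2*(v + 3)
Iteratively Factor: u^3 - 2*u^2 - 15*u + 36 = (u - 3)*(u^2 + u - 12) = (u - 3)*(u + 4)*(u - 3)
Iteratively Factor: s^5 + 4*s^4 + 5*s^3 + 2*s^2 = (s)*(s^4 + 4*s^3 + 5*s^2 + 2*s) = s*(s + 1)*(s^3 + 3*s^2 + 2*s) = s*(s + 1)*(s + 2)*(s^2 + s) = s*(s + 1)^2*(s + 2)*(s)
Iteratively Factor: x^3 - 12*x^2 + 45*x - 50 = (x - 5)*(x^2 - 7*x + 10) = (x - 5)^2*(x - 2)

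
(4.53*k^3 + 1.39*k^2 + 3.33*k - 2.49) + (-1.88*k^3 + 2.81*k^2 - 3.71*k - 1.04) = 2.65*k^3 + 4.2*k^2 - 0.38*k - 3.53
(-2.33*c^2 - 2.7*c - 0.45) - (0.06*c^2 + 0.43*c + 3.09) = -2.39*c^2 - 3.13*c - 3.54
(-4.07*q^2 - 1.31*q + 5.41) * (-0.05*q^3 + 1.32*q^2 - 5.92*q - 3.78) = 0.2035*q^5 - 5.3069*q^4 + 22.0947*q^3 + 30.281*q^2 - 27.0754*q - 20.4498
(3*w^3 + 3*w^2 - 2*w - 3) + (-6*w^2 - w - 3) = 3*w^3 - 3*w^2 - 3*w - 6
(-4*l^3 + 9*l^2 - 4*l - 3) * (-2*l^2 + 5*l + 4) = 8*l^5 - 38*l^4 + 37*l^3 + 22*l^2 - 31*l - 12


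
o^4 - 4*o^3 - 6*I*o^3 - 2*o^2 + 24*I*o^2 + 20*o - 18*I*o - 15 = (o - 3)*(o - 1)*(o - 5*I)*(o - I)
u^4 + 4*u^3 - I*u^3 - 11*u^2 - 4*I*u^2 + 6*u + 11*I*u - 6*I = (u - 1)^2*(u + 6)*(u - I)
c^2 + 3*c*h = c*(c + 3*h)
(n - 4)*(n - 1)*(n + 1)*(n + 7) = n^4 + 3*n^3 - 29*n^2 - 3*n + 28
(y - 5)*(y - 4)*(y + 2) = y^3 - 7*y^2 + 2*y + 40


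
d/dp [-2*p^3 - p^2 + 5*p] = -6*p^2 - 2*p + 5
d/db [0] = 0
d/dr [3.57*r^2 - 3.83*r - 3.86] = 7.14*r - 3.83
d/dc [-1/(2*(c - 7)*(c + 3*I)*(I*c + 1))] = (I*(c - 7)*(c + 3*I) + (c - 7)*(I*c + 1) + (c + 3*I)*(I*c + 1))/(2*(c - 7)^2*(c + 3*I)^2*(I*c + 1)^2)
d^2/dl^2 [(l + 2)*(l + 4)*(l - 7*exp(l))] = -7*l^2*exp(l) - 70*l*exp(l) + 6*l - 154*exp(l) + 12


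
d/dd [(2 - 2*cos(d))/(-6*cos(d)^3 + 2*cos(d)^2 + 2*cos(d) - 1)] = 8*(12*cos(d)^3 - 20*cos(d)^2 + 4*cos(d) + 1)*sin(d)/(5*cos(d) - 2*cos(2*d) + 3*cos(3*d))^2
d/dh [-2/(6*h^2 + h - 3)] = 2*(12*h + 1)/(6*h^2 + h - 3)^2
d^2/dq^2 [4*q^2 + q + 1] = 8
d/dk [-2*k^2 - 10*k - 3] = -4*k - 10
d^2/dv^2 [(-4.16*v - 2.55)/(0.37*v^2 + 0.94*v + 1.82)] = (-(0.74*v + 0.94)*(1.48*v + 1.88)*(4.16*v + 2.55) + (9.2352*v + 9.7078)*(0.37*v^2 + 0.94*v + 1.82))/(0.37*v^2 + 0.94*v + 1.82)^3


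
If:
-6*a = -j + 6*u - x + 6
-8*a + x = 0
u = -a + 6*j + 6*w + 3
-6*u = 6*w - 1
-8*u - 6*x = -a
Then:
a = 320/1467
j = -3118/1467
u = -1880/1467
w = 4249/2934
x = 2560/1467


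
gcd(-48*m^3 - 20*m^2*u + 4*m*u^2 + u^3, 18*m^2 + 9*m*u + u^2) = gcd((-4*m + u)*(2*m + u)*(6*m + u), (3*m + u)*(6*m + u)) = 6*m + u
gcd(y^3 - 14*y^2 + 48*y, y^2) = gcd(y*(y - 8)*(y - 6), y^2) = y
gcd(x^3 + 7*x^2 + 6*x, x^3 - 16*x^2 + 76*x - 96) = 1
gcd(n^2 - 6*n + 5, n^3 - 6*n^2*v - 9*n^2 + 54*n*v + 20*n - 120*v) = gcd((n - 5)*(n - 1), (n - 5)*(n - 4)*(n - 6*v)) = n - 5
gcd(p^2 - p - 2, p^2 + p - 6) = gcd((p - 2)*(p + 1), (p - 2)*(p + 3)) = p - 2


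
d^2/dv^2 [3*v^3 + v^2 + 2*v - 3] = 18*v + 2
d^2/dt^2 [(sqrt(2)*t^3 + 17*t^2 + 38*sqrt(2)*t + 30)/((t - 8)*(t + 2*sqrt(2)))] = 4*(52*t^3 + 38*sqrt(2)*t^3 + 429*t^2 + 312*sqrt(2)*t^2 + 858*sqrt(2)*t + 1464*t + 568 + 976*sqrt(2))/(t^6 - 24*t^5 + 6*sqrt(2)*t^5 - 144*sqrt(2)*t^4 + 216*t^4 - 1088*t^3 + 1168*sqrt(2)*t^3 - 3456*sqrt(2)*t^2 + 4608*t^2 - 12288*t + 3072*sqrt(2)*t - 8192*sqrt(2))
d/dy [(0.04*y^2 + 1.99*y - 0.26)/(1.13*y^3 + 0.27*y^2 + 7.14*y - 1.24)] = (-0.0452*y^4 - 4.4974*y^3 + 0.6297*y^2 + 0.0411999999999999*y - 0.6112)/(1.2769*y^6 + 0.6102*y^5 + 16.2093*y^4 + 1.0532*y^3 + 50.31*y^2 - 17.7072*y + 1.5376)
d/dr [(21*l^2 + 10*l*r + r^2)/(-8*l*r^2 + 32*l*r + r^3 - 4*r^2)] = (-2*r*(5*l + r)*(8*l*r - 32*l - r^2 + 4*r) + (21*l^2 + 10*l*r + r^2)*(16*l*r - 32*l - 3*r^2 + 8*r))/(r^2*(8*l*r - 32*l - r^2 + 4*r)^2)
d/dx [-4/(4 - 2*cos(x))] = 2*sin(x)/(cos(x) - 2)^2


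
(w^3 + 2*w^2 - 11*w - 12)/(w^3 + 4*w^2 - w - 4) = (w - 3)/(w - 1)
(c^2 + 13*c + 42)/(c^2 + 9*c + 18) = (c + 7)/(c + 3)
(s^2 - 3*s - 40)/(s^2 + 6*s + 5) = (s - 8)/(s + 1)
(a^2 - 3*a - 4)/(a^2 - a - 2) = (a - 4)/(a - 2)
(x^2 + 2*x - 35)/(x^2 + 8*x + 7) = (x - 5)/(x + 1)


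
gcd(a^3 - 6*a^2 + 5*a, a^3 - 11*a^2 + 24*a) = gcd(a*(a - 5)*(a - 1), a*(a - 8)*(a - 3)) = a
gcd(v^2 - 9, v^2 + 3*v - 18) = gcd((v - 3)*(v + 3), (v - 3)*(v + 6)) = v - 3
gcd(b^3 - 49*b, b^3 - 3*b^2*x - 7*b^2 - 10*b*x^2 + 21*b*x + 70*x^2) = b - 7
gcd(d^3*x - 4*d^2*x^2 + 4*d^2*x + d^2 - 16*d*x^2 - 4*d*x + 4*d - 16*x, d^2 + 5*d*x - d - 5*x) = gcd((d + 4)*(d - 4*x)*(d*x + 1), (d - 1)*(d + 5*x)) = 1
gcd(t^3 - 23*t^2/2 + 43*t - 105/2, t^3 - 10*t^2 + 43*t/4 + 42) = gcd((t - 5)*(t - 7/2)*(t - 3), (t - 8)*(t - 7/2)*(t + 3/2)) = t - 7/2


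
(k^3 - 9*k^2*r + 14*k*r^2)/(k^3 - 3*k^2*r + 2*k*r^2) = (-k + 7*r)/(-k + r)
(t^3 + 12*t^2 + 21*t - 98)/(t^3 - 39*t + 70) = (t + 7)/(t - 5)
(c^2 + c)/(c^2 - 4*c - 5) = c/(c - 5)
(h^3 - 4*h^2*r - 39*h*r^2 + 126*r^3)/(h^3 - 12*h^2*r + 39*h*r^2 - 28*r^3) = (h^2 + 3*h*r - 18*r^2)/(h^2 - 5*h*r + 4*r^2)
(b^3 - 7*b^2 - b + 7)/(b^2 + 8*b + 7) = (b^2 - 8*b + 7)/(b + 7)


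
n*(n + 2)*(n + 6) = n^3 + 8*n^2 + 12*n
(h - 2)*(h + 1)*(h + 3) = h^3 + 2*h^2 - 5*h - 6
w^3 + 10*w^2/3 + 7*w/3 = w*(w + 1)*(w + 7/3)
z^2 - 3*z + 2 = (z - 2)*(z - 1)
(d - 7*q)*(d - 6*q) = d^2 - 13*d*q + 42*q^2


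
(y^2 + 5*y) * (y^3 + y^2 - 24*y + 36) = y^5 + 6*y^4 - 19*y^3 - 84*y^2 + 180*y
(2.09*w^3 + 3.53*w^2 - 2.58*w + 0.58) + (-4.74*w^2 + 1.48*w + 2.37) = 2.09*w^3 - 1.21*w^2 - 1.1*w + 2.95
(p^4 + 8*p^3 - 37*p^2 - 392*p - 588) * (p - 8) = p^5 - 101*p^3 - 96*p^2 + 2548*p + 4704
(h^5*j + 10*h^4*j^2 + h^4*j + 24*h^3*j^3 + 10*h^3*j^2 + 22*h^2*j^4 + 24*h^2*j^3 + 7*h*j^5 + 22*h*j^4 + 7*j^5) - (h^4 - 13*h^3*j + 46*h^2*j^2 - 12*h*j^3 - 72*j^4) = h^5*j + 10*h^4*j^2 + h^4*j - h^4 + 24*h^3*j^3 + 10*h^3*j^2 + 13*h^3*j + 22*h^2*j^4 + 24*h^2*j^3 - 46*h^2*j^2 + 7*h*j^5 + 22*h*j^4 + 12*h*j^3 + 7*j^5 + 72*j^4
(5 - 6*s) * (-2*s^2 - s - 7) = 12*s^3 - 4*s^2 + 37*s - 35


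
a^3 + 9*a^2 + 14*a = a*(a + 2)*(a + 7)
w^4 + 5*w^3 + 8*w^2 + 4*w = w*(w + 1)*(w + 2)^2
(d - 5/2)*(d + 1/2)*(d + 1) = d^3 - d^2 - 13*d/4 - 5/4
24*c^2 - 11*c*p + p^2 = (-8*c + p)*(-3*c + p)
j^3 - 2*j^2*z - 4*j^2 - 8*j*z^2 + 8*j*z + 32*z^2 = (j - 4)*(j - 4*z)*(j + 2*z)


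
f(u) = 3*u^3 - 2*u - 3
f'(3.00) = 79.00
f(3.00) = 72.00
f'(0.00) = -2.00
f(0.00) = -3.00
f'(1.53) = 19.07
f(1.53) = 4.68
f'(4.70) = 196.81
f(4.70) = 299.07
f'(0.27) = -1.34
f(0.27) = -3.48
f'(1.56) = 19.90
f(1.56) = 5.27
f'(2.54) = 56.06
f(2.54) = 41.08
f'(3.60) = 114.64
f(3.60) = 129.77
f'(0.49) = 0.16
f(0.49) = -3.63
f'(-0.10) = -1.91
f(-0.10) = -2.80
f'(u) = 9*u^2 - 2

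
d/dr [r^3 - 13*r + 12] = 3*r^2 - 13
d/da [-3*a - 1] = -3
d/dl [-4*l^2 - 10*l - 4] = -8*l - 10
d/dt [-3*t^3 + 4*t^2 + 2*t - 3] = -9*t^2 + 8*t + 2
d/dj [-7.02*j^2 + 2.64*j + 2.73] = 2.64 - 14.04*j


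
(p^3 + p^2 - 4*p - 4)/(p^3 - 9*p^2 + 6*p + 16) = (p + 2)/(p - 8)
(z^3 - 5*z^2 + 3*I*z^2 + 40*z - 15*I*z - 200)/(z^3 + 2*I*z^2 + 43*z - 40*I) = (z - 5)/(z - I)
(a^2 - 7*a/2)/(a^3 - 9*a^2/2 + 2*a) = (2*a - 7)/(2*a^2 - 9*a + 4)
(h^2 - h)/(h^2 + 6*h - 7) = h/(h + 7)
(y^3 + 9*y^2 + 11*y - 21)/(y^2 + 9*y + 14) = (y^2 + 2*y - 3)/(y + 2)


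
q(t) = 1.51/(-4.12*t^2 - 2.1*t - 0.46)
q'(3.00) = 0.02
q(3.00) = -0.03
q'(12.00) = 0.00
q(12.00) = -0.00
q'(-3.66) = -0.02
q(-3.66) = -0.03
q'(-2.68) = -0.05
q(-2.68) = -0.06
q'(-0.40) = -23.17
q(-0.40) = -5.41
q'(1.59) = 0.11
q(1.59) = -0.11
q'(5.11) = 0.00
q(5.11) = -0.01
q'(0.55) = 1.22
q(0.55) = -0.53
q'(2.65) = 0.03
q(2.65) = -0.04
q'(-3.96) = -0.01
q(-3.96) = -0.03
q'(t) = 1.51*(8.24*t + 2.1)/(-4.12*t^2 - 2.1*t - 0.46)^2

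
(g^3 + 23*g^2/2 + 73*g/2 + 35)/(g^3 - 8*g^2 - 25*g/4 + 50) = 2*(g^2 + 9*g + 14)/(2*g^2 - 21*g + 40)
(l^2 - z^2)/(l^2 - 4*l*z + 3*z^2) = (-l - z)/(-l + 3*z)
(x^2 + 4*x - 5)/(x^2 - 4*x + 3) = (x + 5)/(x - 3)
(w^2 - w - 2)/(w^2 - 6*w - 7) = (w - 2)/(w - 7)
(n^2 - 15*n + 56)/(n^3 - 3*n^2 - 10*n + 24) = (n^2 - 15*n + 56)/(n^3 - 3*n^2 - 10*n + 24)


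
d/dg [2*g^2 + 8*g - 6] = 4*g + 8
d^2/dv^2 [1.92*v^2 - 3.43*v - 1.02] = 3.84000000000000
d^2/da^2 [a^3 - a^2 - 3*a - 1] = 6*a - 2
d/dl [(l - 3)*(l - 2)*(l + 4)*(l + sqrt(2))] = 4*l^3 - 3*l^2 + 3*sqrt(2)*l^2 - 28*l - 2*sqrt(2)*l - 14*sqrt(2) + 24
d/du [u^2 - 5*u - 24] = 2*u - 5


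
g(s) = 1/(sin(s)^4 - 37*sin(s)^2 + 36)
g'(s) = (-4*sin(s)^3*cos(s) + 74*sin(s)*cos(s))/(sin(s)^4 - 37*sin(s)^2 + 36)^2 = 2*(cos(2*s) + 36)*sin(s)*cos(s)/(sin(s)^4 - 37*sin(s)^2 + 36)^2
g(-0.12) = 0.03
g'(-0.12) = -0.01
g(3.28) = 0.03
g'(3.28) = 0.01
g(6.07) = 0.03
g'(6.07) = -0.01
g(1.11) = 0.14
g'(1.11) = 0.58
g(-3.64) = 0.04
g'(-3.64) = -0.04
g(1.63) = 8.16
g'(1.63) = -275.37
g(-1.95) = 0.21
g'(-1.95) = 1.05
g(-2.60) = 0.04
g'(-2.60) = 0.05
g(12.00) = 0.04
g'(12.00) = -0.05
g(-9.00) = 0.03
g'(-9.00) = 0.03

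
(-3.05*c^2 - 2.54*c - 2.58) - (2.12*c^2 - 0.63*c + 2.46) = -5.17*c^2 - 1.91*c - 5.04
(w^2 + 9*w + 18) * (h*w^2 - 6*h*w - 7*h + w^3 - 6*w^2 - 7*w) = h*w^4 + 3*h*w^3 - 43*h*w^2 - 171*h*w - 126*h + w^5 + 3*w^4 - 43*w^3 - 171*w^2 - 126*w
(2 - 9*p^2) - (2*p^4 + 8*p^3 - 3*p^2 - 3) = -2*p^4 - 8*p^3 - 6*p^2 + 5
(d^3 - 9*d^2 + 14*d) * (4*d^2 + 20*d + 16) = 4*d^5 - 16*d^4 - 108*d^3 + 136*d^2 + 224*d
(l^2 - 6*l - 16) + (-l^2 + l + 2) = -5*l - 14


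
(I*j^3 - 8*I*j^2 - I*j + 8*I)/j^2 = I*(j^3 - 8*j^2 - j + 8)/j^2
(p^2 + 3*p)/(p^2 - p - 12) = p/(p - 4)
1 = 1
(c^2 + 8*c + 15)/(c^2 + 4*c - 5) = (c + 3)/(c - 1)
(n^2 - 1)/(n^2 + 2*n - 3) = (n + 1)/(n + 3)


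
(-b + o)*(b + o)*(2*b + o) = -2*b^3 - b^2*o + 2*b*o^2 + o^3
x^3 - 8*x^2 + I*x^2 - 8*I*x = x*(x - 8)*(x + I)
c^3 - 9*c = c*(c - 3)*(c + 3)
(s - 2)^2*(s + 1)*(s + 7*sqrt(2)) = s^4 - 3*s^3 + 7*sqrt(2)*s^3 - 21*sqrt(2)*s^2 + 4*s + 28*sqrt(2)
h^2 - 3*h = h*(h - 3)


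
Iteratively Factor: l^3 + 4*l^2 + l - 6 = (l + 2)*(l^2 + 2*l - 3) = (l - 1)*(l + 2)*(l + 3)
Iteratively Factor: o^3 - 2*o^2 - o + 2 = (o + 1)*(o^2 - 3*o + 2) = (o - 2)*(o + 1)*(o - 1)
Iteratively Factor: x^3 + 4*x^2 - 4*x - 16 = (x - 2)*(x^2 + 6*x + 8) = (x - 2)*(x + 2)*(x + 4)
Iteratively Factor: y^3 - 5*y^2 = (y)*(y^2 - 5*y) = y*(y - 5)*(y)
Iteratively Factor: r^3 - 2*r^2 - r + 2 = (r + 1)*(r^2 - 3*r + 2) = (r - 1)*(r + 1)*(r - 2)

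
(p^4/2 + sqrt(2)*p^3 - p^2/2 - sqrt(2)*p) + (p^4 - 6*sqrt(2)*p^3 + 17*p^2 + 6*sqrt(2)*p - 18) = 3*p^4/2 - 5*sqrt(2)*p^3 + 33*p^2/2 + 5*sqrt(2)*p - 18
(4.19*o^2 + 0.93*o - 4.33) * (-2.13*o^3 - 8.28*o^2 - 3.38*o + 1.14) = -8.9247*o^5 - 36.6741*o^4 - 12.6397*o^3 + 37.4856*o^2 + 15.6956*o - 4.9362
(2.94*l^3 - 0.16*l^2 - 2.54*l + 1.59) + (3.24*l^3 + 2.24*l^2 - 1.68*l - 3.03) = 6.18*l^3 + 2.08*l^2 - 4.22*l - 1.44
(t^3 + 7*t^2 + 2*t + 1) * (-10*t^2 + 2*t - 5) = -10*t^5 - 68*t^4 - 11*t^3 - 41*t^2 - 8*t - 5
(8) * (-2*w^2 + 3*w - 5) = -16*w^2 + 24*w - 40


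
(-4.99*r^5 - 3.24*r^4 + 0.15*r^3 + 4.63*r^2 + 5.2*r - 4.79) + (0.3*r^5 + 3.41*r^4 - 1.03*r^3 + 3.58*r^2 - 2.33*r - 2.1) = -4.69*r^5 + 0.17*r^4 - 0.88*r^3 + 8.21*r^2 + 2.87*r - 6.89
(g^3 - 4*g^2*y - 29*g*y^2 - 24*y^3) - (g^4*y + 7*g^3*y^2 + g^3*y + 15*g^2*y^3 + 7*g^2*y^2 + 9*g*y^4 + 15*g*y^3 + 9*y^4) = -g^4*y - 7*g^3*y^2 - g^3*y + g^3 - 15*g^2*y^3 - 7*g^2*y^2 - 4*g^2*y - 9*g*y^4 - 15*g*y^3 - 29*g*y^2 - 9*y^4 - 24*y^3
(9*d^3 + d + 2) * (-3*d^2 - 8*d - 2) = -27*d^5 - 72*d^4 - 21*d^3 - 14*d^2 - 18*d - 4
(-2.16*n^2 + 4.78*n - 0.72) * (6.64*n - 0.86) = -14.3424*n^3 + 33.5968*n^2 - 8.8916*n + 0.6192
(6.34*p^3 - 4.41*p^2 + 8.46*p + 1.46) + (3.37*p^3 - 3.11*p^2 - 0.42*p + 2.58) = 9.71*p^3 - 7.52*p^2 + 8.04*p + 4.04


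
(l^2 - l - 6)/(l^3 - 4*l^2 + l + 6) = (l + 2)/(l^2 - l - 2)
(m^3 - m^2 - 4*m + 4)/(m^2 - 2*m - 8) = (m^2 - 3*m + 2)/(m - 4)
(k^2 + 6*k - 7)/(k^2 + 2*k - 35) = (k - 1)/(k - 5)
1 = 1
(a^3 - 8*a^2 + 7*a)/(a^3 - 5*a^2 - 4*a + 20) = a*(a^2 - 8*a + 7)/(a^3 - 5*a^2 - 4*a + 20)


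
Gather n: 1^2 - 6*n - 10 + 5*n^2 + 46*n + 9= 5*n^2 + 40*n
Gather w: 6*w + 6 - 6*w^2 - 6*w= 6 - 6*w^2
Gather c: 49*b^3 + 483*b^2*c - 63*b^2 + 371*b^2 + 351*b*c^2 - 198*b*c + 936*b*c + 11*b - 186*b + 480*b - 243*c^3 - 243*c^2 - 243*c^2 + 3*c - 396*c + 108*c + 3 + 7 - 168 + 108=49*b^3 + 308*b^2 + 305*b - 243*c^3 + c^2*(351*b - 486) + c*(483*b^2 + 738*b - 285) - 50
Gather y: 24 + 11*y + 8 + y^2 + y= y^2 + 12*y + 32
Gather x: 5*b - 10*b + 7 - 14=-5*b - 7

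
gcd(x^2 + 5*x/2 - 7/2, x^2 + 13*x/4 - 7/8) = x + 7/2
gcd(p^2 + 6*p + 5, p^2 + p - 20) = p + 5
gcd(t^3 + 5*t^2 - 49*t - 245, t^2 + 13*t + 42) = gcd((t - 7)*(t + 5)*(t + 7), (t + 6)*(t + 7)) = t + 7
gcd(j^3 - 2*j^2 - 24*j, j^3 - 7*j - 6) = 1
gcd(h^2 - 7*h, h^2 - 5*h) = h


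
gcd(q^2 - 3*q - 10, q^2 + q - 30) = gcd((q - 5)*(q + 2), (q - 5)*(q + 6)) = q - 5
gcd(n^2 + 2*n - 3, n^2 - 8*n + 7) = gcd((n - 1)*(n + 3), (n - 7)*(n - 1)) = n - 1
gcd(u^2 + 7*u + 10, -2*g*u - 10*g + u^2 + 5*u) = u + 5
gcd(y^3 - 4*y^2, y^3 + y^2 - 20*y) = y^2 - 4*y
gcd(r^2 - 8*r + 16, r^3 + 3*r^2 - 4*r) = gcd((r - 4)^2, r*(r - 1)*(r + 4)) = 1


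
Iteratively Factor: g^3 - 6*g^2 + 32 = (g + 2)*(g^2 - 8*g + 16) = (g - 4)*(g + 2)*(g - 4)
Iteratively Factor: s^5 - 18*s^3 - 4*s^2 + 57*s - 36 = (s - 1)*(s^4 + s^3 - 17*s^2 - 21*s + 36) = (s - 4)*(s - 1)*(s^3 + 5*s^2 + 3*s - 9) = (s - 4)*(s - 1)*(s + 3)*(s^2 + 2*s - 3) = (s - 4)*(s - 1)*(s + 3)^2*(s - 1)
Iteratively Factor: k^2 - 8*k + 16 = (k - 4)*(k - 4)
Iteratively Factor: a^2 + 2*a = (a)*(a + 2)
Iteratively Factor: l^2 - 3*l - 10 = (l + 2)*(l - 5)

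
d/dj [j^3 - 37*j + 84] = 3*j^2 - 37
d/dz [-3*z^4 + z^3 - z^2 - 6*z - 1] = -12*z^3 + 3*z^2 - 2*z - 6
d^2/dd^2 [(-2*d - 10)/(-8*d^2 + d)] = 4*(64*d^3 + 960*d^2 - 120*d + 5)/(d^3*(512*d^3 - 192*d^2 + 24*d - 1))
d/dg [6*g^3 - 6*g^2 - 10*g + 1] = 18*g^2 - 12*g - 10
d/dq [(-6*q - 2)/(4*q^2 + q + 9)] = 4*(6*q^2 + 4*q - 13)/(16*q^4 + 8*q^3 + 73*q^2 + 18*q + 81)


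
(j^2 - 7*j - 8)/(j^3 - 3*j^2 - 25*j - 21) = (j - 8)/(j^2 - 4*j - 21)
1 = 1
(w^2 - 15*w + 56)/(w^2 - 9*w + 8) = (w - 7)/(w - 1)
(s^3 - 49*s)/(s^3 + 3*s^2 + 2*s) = (s^2 - 49)/(s^2 + 3*s + 2)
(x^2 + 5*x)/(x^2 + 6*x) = (x + 5)/(x + 6)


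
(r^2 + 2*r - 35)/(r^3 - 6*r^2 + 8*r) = (r^2 + 2*r - 35)/(r*(r^2 - 6*r + 8))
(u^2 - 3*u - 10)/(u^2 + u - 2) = (u - 5)/(u - 1)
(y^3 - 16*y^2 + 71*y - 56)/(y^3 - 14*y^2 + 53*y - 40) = (y - 7)/(y - 5)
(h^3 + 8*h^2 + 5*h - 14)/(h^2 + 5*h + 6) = (h^2 + 6*h - 7)/(h + 3)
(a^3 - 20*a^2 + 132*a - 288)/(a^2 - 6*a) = a - 14 + 48/a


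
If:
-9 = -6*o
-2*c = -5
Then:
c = 5/2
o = 3/2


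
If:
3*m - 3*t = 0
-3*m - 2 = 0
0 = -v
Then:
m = -2/3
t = -2/3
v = 0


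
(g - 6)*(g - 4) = g^2 - 10*g + 24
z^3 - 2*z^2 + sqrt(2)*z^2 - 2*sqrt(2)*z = z*(z - 2)*(z + sqrt(2))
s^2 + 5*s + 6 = (s + 2)*(s + 3)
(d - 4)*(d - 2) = d^2 - 6*d + 8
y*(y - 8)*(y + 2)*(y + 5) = y^4 - y^3 - 46*y^2 - 80*y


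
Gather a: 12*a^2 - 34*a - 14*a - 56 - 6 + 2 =12*a^2 - 48*a - 60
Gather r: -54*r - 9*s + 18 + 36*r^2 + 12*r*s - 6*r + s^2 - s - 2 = 36*r^2 + r*(12*s - 60) + s^2 - 10*s + 16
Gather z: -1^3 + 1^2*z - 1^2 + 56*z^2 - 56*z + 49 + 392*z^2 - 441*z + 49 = 448*z^2 - 496*z + 96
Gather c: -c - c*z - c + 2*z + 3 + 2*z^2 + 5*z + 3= c*(-z - 2) + 2*z^2 + 7*z + 6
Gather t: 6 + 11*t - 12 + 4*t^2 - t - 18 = 4*t^2 + 10*t - 24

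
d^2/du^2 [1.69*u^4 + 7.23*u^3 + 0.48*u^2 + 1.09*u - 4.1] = 20.28*u^2 + 43.38*u + 0.96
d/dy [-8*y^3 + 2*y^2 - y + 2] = -24*y^2 + 4*y - 1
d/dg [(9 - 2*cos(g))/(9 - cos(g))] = 9*sin(g)/(cos(g) - 9)^2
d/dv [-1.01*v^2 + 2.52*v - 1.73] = 2.52 - 2.02*v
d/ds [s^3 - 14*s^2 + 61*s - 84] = 3*s^2 - 28*s + 61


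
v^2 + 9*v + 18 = (v + 3)*(v + 6)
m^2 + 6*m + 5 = (m + 1)*(m + 5)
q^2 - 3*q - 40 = (q - 8)*(q + 5)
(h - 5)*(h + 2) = h^2 - 3*h - 10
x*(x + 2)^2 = x^3 + 4*x^2 + 4*x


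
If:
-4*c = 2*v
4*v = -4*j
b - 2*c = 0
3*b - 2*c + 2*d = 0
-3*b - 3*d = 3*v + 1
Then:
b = 1/3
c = 1/6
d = -1/3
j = 1/3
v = -1/3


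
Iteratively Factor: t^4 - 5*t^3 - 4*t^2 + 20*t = (t)*(t^3 - 5*t^2 - 4*t + 20) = t*(t + 2)*(t^2 - 7*t + 10) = t*(t - 5)*(t + 2)*(t - 2)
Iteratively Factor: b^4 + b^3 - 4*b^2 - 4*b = (b - 2)*(b^3 + 3*b^2 + 2*b) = (b - 2)*(b + 1)*(b^2 + 2*b) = b*(b - 2)*(b + 1)*(b + 2)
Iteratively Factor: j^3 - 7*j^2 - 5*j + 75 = (j + 3)*(j^2 - 10*j + 25) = (j - 5)*(j + 3)*(j - 5)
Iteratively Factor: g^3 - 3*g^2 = (g)*(g^2 - 3*g) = g^2*(g - 3)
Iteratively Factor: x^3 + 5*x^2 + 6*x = (x + 3)*(x^2 + 2*x) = x*(x + 3)*(x + 2)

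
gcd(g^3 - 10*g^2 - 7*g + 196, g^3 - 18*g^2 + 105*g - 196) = g^2 - 14*g + 49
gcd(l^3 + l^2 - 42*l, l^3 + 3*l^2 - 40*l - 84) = l^2 + l - 42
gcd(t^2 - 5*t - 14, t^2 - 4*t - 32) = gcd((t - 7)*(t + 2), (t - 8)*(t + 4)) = 1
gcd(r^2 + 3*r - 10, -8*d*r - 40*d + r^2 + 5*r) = r + 5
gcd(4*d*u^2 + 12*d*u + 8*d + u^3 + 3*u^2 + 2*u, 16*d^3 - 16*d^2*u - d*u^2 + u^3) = 4*d + u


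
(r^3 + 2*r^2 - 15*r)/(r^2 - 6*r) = (r^2 + 2*r - 15)/(r - 6)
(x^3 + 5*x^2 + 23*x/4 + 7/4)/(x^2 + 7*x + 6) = (x^2 + 4*x + 7/4)/(x + 6)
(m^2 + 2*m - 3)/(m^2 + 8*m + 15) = (m - 1)/(m + 5)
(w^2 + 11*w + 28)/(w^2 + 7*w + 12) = (w + 7)/(w + 3)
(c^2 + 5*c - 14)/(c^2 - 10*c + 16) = (c + 7)/(c - 8)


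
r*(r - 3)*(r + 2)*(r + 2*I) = r^4 - r^3 + 2*I*r^3 - 6*r^2 - 2*I*r^2 - 12*I*r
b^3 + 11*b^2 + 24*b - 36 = (b - 1)*(b + 6)^2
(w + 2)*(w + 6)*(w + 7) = w^3 + 15*w^2 + 68*w + 84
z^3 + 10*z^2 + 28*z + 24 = (z + 2)^2*(z + 6)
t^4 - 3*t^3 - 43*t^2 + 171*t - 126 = (t - 6)*(t - 3)*(t - 1)*(t + 7)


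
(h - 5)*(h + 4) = h^2 - h - 20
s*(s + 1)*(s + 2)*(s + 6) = s^4 + 9*s^3 + 20*s^2 + 12*s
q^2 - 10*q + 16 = (q - 8)*(q - 2)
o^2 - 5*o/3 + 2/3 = (o - 1)*(o - 2/3)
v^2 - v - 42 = (v - 7)*(v + 6)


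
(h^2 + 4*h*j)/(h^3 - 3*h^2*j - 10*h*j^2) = (h + 4*j)/(h^2 - 3*h*j - 10*j^2)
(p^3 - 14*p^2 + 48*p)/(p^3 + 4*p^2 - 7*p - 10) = p*(p^2 - 14*p + 48)/(p^3 + 4*p^2 - 7*p - 10)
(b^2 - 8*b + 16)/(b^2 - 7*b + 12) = (b - 4)/(b - 3)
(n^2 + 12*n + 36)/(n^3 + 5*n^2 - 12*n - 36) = (n + 6)/(n^2 - n - 6)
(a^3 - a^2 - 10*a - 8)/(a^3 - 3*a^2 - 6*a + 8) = (a + 1)/(a - 1)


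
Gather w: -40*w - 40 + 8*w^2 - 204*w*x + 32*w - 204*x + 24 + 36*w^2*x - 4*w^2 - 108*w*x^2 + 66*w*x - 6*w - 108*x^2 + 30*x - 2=w^2*(36*x + 4) + w*(-108*x^2 - 138*x - 14) - 108*x^2 - 174*x - 18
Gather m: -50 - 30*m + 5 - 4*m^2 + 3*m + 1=-4*m^2 - 27*m - 44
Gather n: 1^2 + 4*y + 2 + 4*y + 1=8*y + 4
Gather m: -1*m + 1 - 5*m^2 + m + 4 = 5 - 5*m^2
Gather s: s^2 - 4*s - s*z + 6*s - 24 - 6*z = s^2 + s*(2 - z) - 6*z - 24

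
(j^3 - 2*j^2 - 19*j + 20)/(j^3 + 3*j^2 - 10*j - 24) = (j^2 - 6*j + 5)/(j^2 - j - 6)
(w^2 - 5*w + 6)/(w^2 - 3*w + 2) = (w - 3)/(w - 1)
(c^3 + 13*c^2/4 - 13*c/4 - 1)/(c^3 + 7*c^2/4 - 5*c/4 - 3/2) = (4*c^2 + 17*c + 4)/(4*c^2 + 11*c + 6)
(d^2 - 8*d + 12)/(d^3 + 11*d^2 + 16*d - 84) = (d - 6)/(d^2 + 13*d + 42)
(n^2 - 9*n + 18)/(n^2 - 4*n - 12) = (n - 3)/(n + 2)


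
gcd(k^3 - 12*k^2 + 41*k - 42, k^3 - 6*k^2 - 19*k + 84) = k^2 - 10*k + 21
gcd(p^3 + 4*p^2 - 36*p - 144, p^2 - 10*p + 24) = p - 6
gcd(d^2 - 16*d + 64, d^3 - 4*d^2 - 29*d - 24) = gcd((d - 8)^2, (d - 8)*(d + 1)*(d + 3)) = d - 8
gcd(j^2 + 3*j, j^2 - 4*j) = j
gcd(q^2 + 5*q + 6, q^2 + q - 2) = q + 2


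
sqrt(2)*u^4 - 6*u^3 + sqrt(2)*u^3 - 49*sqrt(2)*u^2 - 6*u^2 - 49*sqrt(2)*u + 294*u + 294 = (u - 7)*(u + 7)*(u - 3*sqrt(2))*(sqrt(2)*u + sqrt(2))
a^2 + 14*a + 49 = (a + 7)^2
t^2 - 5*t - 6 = (t - 6)*(t + 1)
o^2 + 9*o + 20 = (o + 4)*(o + 5)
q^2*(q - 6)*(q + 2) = q^4 - 4*q^3 - 12*q^2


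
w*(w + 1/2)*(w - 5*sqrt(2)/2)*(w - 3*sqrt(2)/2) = w^4 - 4*sqrt(2)*w^3 + w^3/2 - 2*sqrt(2)*w^2 + 15*w^2/2 + 15*w/4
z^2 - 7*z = z*(z - 7)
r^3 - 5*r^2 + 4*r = r*(r - 4)*(r - 1)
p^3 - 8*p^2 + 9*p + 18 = (p - 6)*(p - 3)*(p + 1)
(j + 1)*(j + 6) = j^2 + 7*j + 6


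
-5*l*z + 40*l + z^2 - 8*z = (-5*l + z)*(z - 8)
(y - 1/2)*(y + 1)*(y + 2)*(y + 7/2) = y^4 + 6*y^3 + 37*y^2/4 + 3*y/4 - 7/2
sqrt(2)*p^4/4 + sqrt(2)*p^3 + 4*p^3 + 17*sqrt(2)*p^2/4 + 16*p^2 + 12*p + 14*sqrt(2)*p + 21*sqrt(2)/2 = (p/2 + sqrt(2)/2)*(p + 3)*(p + 7*sqrt(2))*(sqrt(2)*p/2 + sqrt(2)/2)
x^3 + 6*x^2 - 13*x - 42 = (x - 3)*(x + 2)*(x + 7)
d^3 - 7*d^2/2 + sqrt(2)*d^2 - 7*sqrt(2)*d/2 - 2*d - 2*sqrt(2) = (d - 4)*(d + 1/2)*(d + sqrt(2))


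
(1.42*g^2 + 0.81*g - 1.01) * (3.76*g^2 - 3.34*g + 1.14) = 5.3392*g^4 - 1.6972*g^3 - 4.8842*g^2 + 4.2968*g - 1.1514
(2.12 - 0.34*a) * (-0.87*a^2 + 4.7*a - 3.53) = 0.2958*a^3 - 3.4424*a^2 + 11.1642*a - 7.4836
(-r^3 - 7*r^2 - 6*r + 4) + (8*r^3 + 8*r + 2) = 7*r^3 - 7*r^2 + 2*r + 6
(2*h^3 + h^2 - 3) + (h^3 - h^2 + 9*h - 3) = 3*h^3 + 9*h - 6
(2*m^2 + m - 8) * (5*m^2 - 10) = 10*m^4 + 5*m^3 - 60*m^2 - 10*m + 80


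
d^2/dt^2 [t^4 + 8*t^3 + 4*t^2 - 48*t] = 12*t^2 + 48*t + 8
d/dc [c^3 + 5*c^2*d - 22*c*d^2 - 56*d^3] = 3*c^2 + 10*c*d - 22*d^2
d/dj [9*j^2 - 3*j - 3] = 18*j - 3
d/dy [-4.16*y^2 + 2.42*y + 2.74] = 2.42 - 8.32*y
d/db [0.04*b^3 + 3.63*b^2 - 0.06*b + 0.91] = 0.12*b^2 + 7.26*b - 0.06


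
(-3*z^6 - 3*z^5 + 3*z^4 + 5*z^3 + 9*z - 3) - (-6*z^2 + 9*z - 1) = -3*z^6 - 3*z^5 + 3*z^4 + 5*z^3 + 6*z^2 - 2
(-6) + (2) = -4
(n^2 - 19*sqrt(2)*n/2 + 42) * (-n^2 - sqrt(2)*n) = -n^4 + 17*sqrt(2)*n^3/2 - 23*n^2 - 42*sqrt(2)*n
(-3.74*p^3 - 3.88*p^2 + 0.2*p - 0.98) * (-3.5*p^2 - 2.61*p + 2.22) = 13.09*p^5 + 23.3414*p^4 + 1.124*p^3 - 5.7056*p^2 + 3.0018*p - 2.1756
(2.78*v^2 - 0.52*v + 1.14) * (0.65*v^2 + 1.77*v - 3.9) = 1.807*v^4 + 4.5826*v^3 - 11.0214*v^2 + 4.0458*v - 4.446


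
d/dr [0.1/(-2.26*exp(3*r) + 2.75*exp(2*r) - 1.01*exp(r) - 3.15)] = (0.678*exp(2*r) - 0.55*exp(r) + 0.101)*exp(r)/(2.26*exp(3*r) - 2.75*exp(2*r) + 1.01*exp(r) + 3.15)^2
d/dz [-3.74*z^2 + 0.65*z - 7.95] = 0.65 - 7.48*z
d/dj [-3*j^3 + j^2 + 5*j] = -9*j^2 + 2*j + 5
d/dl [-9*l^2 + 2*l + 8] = 2 - 18*l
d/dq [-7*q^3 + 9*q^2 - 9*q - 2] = -21*q^2 + 18*q - 9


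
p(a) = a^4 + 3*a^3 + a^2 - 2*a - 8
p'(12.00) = 8230.00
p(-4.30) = 122.45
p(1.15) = -2.67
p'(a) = 4*a^3 + 9*a^2 + 2*a - 2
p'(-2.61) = -17.03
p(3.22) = 203.59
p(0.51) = -8.29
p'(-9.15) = -2331.04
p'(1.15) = 18.29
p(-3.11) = 11.20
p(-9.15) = 4805.30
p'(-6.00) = -554.00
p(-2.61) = -2.90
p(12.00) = 26032.00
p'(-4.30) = -162.22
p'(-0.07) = -2.10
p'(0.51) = 1.89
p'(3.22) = 231.30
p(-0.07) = -7.86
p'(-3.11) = -41.49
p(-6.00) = 688.00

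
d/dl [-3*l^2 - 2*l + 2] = -6*l - 2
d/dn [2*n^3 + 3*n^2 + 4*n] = 6*n^2 + 6*n + 4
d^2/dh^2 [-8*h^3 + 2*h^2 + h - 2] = 4 - 48*h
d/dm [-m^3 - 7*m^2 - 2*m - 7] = -3*m^2 - 14*m - 2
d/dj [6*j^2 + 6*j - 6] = 12*j + 6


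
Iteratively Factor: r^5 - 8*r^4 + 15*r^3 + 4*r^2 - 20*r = (r)*(r^4 - 8*r^3 + 15*r^2 + 4*r - 20) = r*(r - 2)*(r^3 - 6*r^2 + 3*r + 10) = r*(r - 2)*(r + 1)*(r^2 - 7*r + 10) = r*(r - 5)*(r - 2)*(r + 1)*(r - 2)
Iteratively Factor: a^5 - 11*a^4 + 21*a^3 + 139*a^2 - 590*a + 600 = (a - 5)*(a^4 - 6*a^3 - 9*a^2 + 94*a - 120) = (a - 5)*(a + 4)*(a^3 - 10*a^2 + 31*a - 30) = (a - 5)*(a - 2)*(a + 4)*(a^2 - 8*a + 15) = (a - 5)^2*(a - 2)*(a + 4)*(a - 3)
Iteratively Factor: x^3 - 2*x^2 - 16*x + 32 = (x + 4)*(x^2 - 6*x + 8) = (x - 2)*(x + 4)*(x - 4)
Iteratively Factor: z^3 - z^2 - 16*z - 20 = (z + 2)*(z^2 - 3*z - 10) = (z + 2)^2*(z - 5)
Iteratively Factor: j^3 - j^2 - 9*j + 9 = (j - 1)*(j^2 - 9) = (j - 1)*(j + 3)*(j - 3)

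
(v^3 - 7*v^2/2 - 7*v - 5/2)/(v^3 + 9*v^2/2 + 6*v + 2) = (v^2 - 4*v - 5)/(v^2 + 4*v + 4)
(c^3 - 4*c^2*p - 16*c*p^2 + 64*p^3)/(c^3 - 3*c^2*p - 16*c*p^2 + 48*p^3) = (-c + 4*p)/(-c + 3*p)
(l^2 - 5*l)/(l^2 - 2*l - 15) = l/(l + 3)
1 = 1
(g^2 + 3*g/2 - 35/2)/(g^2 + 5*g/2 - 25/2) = (2*g - 7)/(2*g - 5)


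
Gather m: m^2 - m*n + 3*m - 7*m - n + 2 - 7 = m^2 + m*(-n - 4) - n - 5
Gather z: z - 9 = z - 9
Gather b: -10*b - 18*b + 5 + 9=14 - 28*b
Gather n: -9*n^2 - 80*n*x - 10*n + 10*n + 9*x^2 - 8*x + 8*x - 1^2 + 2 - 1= -9*n^2 - 80*n*x + 9*x^2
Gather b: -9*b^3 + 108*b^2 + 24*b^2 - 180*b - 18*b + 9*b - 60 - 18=-9*b^3 + 132*b^2 - 189*b - 78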